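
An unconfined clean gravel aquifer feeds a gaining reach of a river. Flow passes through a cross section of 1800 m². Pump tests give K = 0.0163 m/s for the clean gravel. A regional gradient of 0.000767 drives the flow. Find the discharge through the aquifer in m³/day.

1940

Convert K: 0.0163 m/s × 86400 = 1408 m/day.
Hydraulic gradient i = 0.000767.
Darcy's law: Q = K · A · i = 1408 × 1800 × 0.0007670 = 1944 m³/day.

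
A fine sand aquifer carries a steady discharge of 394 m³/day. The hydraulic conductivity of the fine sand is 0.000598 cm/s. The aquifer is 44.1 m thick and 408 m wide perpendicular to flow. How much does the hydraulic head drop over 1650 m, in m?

Convert K: 0.000598 cm/s × 864 = 0.5167 m/day.
Cross-sectional area A = 408 × 44.1 = 17993 m².
From Q = K·A·i, i = Q / (K·A) = 394 / (0.5167 × 17993) = 0.04238.
Head loss Δh = i · L = 0.04238 × 1650 = 69.93 m.

69.9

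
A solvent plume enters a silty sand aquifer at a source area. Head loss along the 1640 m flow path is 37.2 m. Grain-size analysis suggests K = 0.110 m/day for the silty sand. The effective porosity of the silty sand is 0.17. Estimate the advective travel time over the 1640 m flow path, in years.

Hydraulic gradient i = Δh / L = 37.2 / 1640 = 0.02268.
Darcy flux q = K · i = 0.1100 × 0.02268 = 0.002495 m/day.
Seepage velocity v = q / n_e = 0.002495 / 0.17 = 0.01468 m/day.
Travel time t = L / v = 1640 / 0.01468 = 1.117e+05 days = 305.9 years.

306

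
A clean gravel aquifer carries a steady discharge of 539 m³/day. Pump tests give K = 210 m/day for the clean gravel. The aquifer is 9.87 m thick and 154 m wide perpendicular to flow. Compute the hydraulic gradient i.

0.00169

Cross-sectional area A = 154 × 9.87 = 1520 m².
From Q = K·A·i, i = Q / (K·A) = 539 / (210.0 × 1520) = 0.001689.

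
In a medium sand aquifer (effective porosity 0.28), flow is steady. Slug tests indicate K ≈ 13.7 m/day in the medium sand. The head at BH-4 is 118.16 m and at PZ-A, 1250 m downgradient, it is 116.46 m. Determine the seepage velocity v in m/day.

0.0665

Hydraulic gradient i = (118.16 − 116.46) / 1250 = 1.7 / 1250 = 0.001360.
Darcy flux q = K · i = 13.70 × 0.001360 = 0.01863 m/day.
Seepage velocity v = q / n_e = 0.01863 / 0.28 = 0.06654 m/day.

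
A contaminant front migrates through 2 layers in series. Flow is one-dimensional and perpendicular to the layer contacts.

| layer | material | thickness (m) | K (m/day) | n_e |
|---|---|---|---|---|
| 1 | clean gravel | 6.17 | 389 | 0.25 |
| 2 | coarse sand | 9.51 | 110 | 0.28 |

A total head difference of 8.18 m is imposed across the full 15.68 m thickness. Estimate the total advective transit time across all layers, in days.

With flow normal to the layers, continuity requires the same specific discharge q through every layer.
Σ(b_i/K_i) = 6.17/389 + 9.51/110 = 0.1023 d.
q = Δh / Σ(b_i/K_i) = 8.18 / 0.1023 = 79.95 m/day.
In each layer the seepage velocity is v_i = q/n_i, so the layer transit time is t_i = b_i·n_i / q:
  layer 1 (clean gravel): t_1 = 6.17 × 0.25 / 79.95 = 0.01929 d
  layer 2 (coarse sand): t_2 = 9.51 × 0.28 / 79.95 = 0.03331 d
Total t = Σ t_i = 0.05260 days.

0.0526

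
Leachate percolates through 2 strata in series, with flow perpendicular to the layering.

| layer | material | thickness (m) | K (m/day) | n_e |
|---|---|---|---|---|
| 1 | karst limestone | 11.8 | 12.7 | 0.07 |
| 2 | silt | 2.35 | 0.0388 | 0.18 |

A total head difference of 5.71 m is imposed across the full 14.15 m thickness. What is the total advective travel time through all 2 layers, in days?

13.5

With flow normal to the layers, continuity requires the same specific discharge q through every layer.
Σ(b_i/K_i) = 11.8/12.7 + 2.35/0.0388 = 61.50 d.
q = Δh / Σ(b_i/K_i) = 5.71 / 61.50 = 0.09285 m/day.
In each layer the seepage velocity is v_i = q/n_i, so the layer transit time is t_i = b_i·n_i / q:
  layer 1 (karst limestone): t_1 = 11.8 × 0.07 / 0.09285 = 8.896 d
  layer 2 (silt): t_2 = 2.35 × 0.18 / 0.09285 = 4.556 d
Total t = Σ t_i = 13.45 days.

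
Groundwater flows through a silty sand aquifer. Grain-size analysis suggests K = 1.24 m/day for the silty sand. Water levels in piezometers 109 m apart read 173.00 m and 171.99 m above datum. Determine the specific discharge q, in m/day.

0.0115

Hydraulic gradient i = (173.00 − 171.99) / 109 = 1.01 / 109 = 0.009266.
Specific discharge q = K · i = 1.240 × 0.009266 = 0.01149 m/day.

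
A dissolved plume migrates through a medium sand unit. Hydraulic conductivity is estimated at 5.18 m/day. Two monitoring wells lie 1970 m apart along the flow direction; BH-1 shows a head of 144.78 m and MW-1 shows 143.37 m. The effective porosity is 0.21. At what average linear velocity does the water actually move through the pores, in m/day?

Hydraulic gradient i = (144.78 − 143.37) / 1970 = 1.41 / 1970 = 0.0007157.
Darcy flux q = K · i = 5.180 × 0.0007157 = 0.003708 m/day.
Seepage velocity v = q / n_e = 0.003708 / 0.21 = 0.01765 m/day.

0.0177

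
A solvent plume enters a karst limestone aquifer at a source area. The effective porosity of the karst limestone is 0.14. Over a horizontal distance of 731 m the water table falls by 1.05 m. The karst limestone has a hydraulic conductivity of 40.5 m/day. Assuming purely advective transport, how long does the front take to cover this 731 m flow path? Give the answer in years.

4.82

Hydraulic gradient i = Δh / L = 1.05 / 731 = 0.001436.
Darcy flux q = K · i = 40.50 × 0.001436 = 0.05817 m/day.
Seepage velocity v = q / n_e = 0.05817 / 0.14 = 0.4155 m/day.
Travel time t = L / v = 731 / 0.4155 = 1759 days = 4.816 years.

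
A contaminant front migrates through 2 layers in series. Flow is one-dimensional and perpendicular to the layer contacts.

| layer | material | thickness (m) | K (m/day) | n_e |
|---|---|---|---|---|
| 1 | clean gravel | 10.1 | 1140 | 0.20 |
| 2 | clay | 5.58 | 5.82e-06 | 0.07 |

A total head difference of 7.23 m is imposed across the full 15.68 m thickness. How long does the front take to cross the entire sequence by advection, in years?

875

With flow normal to the layers, continuity requires the same specific discharge q through every layer.
Σ(b_i/K_i) = 10.1/1140 + 5.58/5.82e-06 = 9.588e+05 d.
q = Δh / Σ(b_i/K_i) = 7.23 / 9.588e+05 = 7.541e-06 m/day.
In each layer the seepage velocity is v_i = q/n_i, so the layer transit time is t_i = b_i·n_i / q:
  layer 1 (clean gravel): t_1 = 10.1 × 0.20 / 7.541e-06 = 2.679e+05 d
  layer 2 (clay): t_2 = 5.58 × 0.07 / 7.541e-06 = 51797 d
Total t = Σ t_i = 3.197e+05 days = 875.2 years.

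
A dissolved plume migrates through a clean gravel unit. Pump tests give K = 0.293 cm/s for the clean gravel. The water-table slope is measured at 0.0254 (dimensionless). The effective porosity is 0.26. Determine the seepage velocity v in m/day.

Convert K: 0.293 cm/s × 864 = 253.2 m/day.
Hydraulic gradient i = 0.0254.
Darcy flux q = K · i = 253.2 × 0.02540 = 6.430 m/day.
Seepage velocity v = q / n_e = 6.430 / 0.26 = 24.73 m/day.

24.7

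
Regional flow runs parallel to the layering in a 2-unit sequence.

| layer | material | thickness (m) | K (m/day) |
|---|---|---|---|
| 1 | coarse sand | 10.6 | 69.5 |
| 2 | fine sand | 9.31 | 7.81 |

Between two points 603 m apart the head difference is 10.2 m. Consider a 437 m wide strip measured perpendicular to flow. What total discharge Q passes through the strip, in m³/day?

5980

Flow is parallel to layering, so each bed carries its own Darcy discharge and the transmissivities add.
Σ(K_i·b_i) = 69.5×10.6 + 7.81×9.31 = 809.4 m²/day.
Hydraulic gradient i = Δh / L = 10.2 / 603 = 0.01692.
Q = Σ(K_i·b_i) · W · i = 809.4 × 437 × 0.01692 = 5983 m³/day.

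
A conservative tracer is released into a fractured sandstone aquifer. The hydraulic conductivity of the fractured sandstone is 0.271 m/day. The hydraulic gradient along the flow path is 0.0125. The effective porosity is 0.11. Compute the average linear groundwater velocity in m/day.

Hydraulic gradient i = 0.0125.
Darcy flux q = K · i = 0.2710 × 0.01250 = 0.003388 m/day.
Seepage velocity v = q / n_e = 0.003388 / 0.11 = 0.03080 m/day.

0.0308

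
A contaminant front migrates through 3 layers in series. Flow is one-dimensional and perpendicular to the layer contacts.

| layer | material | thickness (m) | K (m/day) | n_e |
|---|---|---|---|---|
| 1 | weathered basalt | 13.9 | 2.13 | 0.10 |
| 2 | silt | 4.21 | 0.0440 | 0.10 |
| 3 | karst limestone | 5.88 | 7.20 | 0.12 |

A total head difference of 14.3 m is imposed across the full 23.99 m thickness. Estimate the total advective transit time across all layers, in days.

18.1

With flow normal to the layers, continuity requires the same specific discharge q through every layer.
Σ(b_i/K_i) = 13.9/2.13 + 4.21/0.0440 + 5.88/7.20 = 103.0 d.
q = Δh / Σ(b_i/K_i) = 14.3 / 103.0 = 0.1388 m/day.
In each layer the seepage velocity is v_i = q/n_i, so the layer transit time is t_i = b_i·n_i / q:
  layer 1 (weathered basalt): t_1 = 13.9 × 0.10 / 0.1388 = 10.01 d
  layer 2 (silt): t_2 = 4.21 × 0.10 / 0.1388 = 3.033 d
  layer 3 (karst limestone): t_3 = 5.88 × 0.12 / 0.1388 = 5.083 d
Total t = Σ t_i = 18.13 days.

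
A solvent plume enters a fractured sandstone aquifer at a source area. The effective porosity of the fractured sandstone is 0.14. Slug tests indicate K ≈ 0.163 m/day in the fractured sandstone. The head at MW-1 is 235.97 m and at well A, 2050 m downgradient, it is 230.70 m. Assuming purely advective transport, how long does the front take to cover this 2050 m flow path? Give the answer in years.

Hydraulic gradient i = (235.97 − 230.70) / 2050 = 5.27 / 2050 = 0.002571.
Darcy flux q = K · i = 0.1630 × 0.002571 = 0.0004190 m/day.
Seepage velocity v = q / n_e = 0.0004190 / 0.14 = 0.002993 m/day.
Travel time t = L / v = 2050 / 0.002993 = 6.849e+05 days = 1875 years.

1880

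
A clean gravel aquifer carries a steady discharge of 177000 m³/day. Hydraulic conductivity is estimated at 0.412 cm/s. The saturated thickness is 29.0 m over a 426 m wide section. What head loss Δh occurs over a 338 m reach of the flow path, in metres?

13.6

Convert K: 0.412 cm/s × 864 = 356.0 m/day.
Cross-sectional area A = 426 × 29.0 = 12354 m².
From Q = K·A·i, i = Q / (K·A) = 177000 / (356.0 × 12354) = 0.04025.
Head loss Δh = i · L = 0.04025 × 338 = 13.60 m.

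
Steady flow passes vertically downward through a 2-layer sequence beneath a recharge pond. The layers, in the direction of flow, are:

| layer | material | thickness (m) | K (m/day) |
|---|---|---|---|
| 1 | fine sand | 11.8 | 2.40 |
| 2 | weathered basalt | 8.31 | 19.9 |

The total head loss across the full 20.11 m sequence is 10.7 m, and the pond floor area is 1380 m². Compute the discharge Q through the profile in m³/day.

2770

Flow is perpendicular to layering, so the layers act in series and the equivalent K is the thickness-weighted harmonic mean.
Total thickness L = 11.8 + 8.31 = 20.11 m.
Σ(b_i/K_i) = 11.8/2.40 + 8.31/19.9 = 5.334 d.
K_eq = L / Σ(b_i/K_i) = 20.11 / 5.334 = 3.770 m/day.
Q = K_eq · A · (Δh/L) = 3.770 × 1380 × (10.7/20.11) = 2768 m³/day.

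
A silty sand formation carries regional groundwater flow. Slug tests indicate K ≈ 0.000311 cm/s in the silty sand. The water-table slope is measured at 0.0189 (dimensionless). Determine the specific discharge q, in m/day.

Convert K: 0.000311 cm/s × 864 = 0.2687 m/day.
Hydraulic gradient i = 0.0189.
Specific discharge q = K · i = 0.2687 × 0.01890 = 0.005079 m/day.

0.00508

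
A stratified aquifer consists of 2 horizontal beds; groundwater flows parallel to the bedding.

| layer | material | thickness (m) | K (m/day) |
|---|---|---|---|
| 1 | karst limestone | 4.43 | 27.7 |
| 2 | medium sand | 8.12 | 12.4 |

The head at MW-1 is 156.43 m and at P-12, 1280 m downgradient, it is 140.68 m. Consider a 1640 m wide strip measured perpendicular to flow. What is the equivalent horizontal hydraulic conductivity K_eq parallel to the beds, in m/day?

Flow is parallel to layering, so each bed carries its own Darcy discharge and the transmissivities add.
Σ(K_i·b_i) = 27.7×4.43 + 12.4×8.12 = 223.4 m²/day.
Total thickness b = 12.55 m, so K_eq = Σ(K_i·b_i)/b = 17.80 m/day.

17.8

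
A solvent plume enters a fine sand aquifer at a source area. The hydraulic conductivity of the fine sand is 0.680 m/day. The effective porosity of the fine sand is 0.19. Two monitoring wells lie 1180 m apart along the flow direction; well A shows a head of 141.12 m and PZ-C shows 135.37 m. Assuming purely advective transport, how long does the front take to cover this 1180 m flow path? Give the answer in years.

Hydraulic gradient i = (141.12 − 135.37) / 1180 = 5.75 / 1180 = 0.004873.
Darcy flux q = K · i = 0.6800 × 0.004873 = 0.003314 m/day.
Seepage velocity v = q / n_e = 0.003314 / 0.19 = 0.01744 m/day.
Travel time t = L / v = 1180 / 0.01744 = 67661 days = 185.2 years.

185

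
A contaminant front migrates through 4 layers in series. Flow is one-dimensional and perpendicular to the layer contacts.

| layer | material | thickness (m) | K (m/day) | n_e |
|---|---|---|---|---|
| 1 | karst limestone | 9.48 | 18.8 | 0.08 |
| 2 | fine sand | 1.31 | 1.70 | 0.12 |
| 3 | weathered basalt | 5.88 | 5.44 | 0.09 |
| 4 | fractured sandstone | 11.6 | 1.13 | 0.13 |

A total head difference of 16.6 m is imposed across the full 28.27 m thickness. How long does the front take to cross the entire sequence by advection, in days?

2.25

With flow normal to the layers, continuity requires the same specific discharge q through every layer.
Σ(b_i/K_i) = 9.48/18.8 + 1.31/1.70 + 5.88/5.44 + 11.6/1.13 = 12.62 d.
q = Δh / Σ(b_i/K_i) = 16.6 / 12.62 = 1.315 m/day.
In each layer the seepage velocity is v_i = q/n_i, so the layer transit time is t_i = b_i·n_i / q:
  layer 1 (karst limestone): t_1 = 9.48 × 0.08 / 1.315 = 0.5766 d
  layer 2 (fine sand): t_2 = 1.31 × 0.12 / 1.315 = 0.1195 d
  layer 3 (weathered basalt): t_3 = 5.88 × 0.09 / 1.315 = 0.4024 d
  layer 4 (fractured sandstone): t_4 = 11.6 × 0.13 / 1.315 = 1.147 d
Total t = Σ t_i = 2.245 days.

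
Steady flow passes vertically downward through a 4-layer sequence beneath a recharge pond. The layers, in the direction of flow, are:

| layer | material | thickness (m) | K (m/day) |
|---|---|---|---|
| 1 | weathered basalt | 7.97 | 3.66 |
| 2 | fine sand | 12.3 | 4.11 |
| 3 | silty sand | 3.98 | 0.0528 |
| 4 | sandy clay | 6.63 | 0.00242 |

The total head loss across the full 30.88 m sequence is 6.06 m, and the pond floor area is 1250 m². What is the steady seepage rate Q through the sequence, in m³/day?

Flow is perpendicular to layering, so the layers act in series and the equivalent K is the thickness-weighted harmonic mean.
Total thickness L = 7.97 + 12.3 + 3.98 + 6.63 = 30.88 m.
Σ(b_i/K_i) = 7.97/3.66 + 12.3/4.11 + 3.98/0.0528 + 6.63/0.00242 = 2820 d.
K_eq = L / Σ(b_i/K_i) = 30.88 / 2820 = 0.01095 m/day.
Q = K_eq · A · (Δh/L) = 0.01095 × 1250 × (6.06/30.88) = 2.686 m³/day.

2.69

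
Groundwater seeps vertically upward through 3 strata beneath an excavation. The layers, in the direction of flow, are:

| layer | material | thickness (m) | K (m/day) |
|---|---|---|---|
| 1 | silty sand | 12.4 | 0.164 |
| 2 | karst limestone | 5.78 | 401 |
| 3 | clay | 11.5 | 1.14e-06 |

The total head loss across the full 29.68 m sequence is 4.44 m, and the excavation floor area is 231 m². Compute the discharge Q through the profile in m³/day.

Flow is perpendicular to layering, so the layers act in series and the equivalent K is the thickness-weighted harmonic mean.
Total thickness L = 12.4 + 5.78 + 11.5 = 29.68 m.
Σ(b_i/K_i) = 12.4/0.164 + 5.78/401 + 11.5/1.14e-06 = 1.009e+07 d.
K_eq = L / Σ(b_i/K_i) = 29.68 / 1.009e+07 = 2.942e-06 m/day.
Q = K_eq · A · (Δh/L) = 2.942e-06 × 231 × (4.44/29.68) = 0.0001017 m³/day.

0.000102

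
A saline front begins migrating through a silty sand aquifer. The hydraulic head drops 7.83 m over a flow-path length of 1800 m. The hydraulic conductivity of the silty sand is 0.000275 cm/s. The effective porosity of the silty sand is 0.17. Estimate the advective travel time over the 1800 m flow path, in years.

811

Convert K: 0.000275 cm/s × 864 = 0.2376 m/day.
Hydraulic gradient i = Δh / L = 7.83 / 1800 = 0.004350.
Darcy flux q = K · i = 0.2376 × 0.004350 = 0.001034 m/day.
Seepage velocity v = q / n_e = 0.001034 / 0.17 = 0.006080 m/day.
Travel time t = L / v = 1800 / 0.006080 = 2.961e+05 days = 810.6 years.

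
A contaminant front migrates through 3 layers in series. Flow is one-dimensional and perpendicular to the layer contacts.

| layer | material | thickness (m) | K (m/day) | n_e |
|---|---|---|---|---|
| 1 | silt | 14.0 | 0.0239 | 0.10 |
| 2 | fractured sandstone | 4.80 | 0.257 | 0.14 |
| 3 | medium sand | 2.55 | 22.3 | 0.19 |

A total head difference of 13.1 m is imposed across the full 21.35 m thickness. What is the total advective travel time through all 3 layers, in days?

118

With flow normal to the layers, continuity requires the same specific discharge q through every layer.
Σ(b_i/K_i) = 14.0/0.0239 + 4.80/0.257 + 2.55/22.3 = 604.6 d.
q = Δh / Σ(b_i/K_i) = 13.1 / 604.6 = 0.02167 m/day.
In each layer the seepage velocity is v_i = q/n_i, so the layer transit time is t_i = b_i·n_i / q:
  layer 1 (silt): t_1 = 14.0 × 0.10 / 0.02167 = 64.61 d
  layer 2 (fractured sandstone): t_2 = 4.80 × 0.14 / 0.02167 = 31.01 d
  layer 3 (medium sand): t_3 = 2.55 × 0.19 / 0.02167 = 22.36 d
Total t = Σ t_i = 118.0 days.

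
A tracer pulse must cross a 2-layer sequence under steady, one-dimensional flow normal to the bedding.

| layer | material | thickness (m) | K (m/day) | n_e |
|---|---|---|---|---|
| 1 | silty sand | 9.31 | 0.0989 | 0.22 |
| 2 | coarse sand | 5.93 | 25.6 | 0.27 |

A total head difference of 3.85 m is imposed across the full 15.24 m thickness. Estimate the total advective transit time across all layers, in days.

89.4

With flow normal to the layers, continuity requires the same specific discharge q through every layer.
Σ(b_i/K_i) = 9.31/0.0989 + 5.93/25.6 = 94.37 d.
q = Δh / Σ(b_i/K_i) = 3.85 / 94.37 = 0.04080 m/day.
In each layer the seepage velocity is v_i = q/n_i, so the layer transit time is t_i = b_i·n_i / q:
  layer 1 (silty sand): t_1 = 9.31 × 0.22 / 0.04080 = 50.20 d
  layer 2 (coarse sand): t_2 = 5.93 × 0.27 / 0.04080 = 39.24 d
Total t = Σ t_i = 89.45 days.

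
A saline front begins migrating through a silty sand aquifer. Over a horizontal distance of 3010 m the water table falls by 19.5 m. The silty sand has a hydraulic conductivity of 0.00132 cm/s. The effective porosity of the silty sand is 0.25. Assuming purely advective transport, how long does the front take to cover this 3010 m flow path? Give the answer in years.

Convert K: 0.00132 cm/s × 864 = 1.140 m/day.
Hydraulic gradient i = Δh / L = 19.5 / 3010 = 0.006478.
Darcy flux q = K · i = 1.140 × 0.006478 = 0.007388 m/day.
Seepage velocity v = q / n_e = 0.007388 / 0.25 = 0.02955 m/day.
Travel time t = L / v = 3010 / 0.02955 = 1.018e+05 days = 278.8 years.

279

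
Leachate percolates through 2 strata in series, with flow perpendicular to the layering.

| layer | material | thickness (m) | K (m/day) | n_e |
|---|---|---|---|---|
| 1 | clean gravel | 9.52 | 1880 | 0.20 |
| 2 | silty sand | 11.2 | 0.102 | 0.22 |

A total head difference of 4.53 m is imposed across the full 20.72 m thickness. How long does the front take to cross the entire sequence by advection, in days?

With flow normal to the layers, continuity requires the same specific discharge q through every layer.
Σ(b_i/K_i) = 9.52/1880 + 11.2/0.102 = 109.8 d.
q = Δh / Σ(b_i/K_i) = 4.53 / 109.8 = 0.04125 m/day.
In each layer the seepage velocity is v_i = q/n_i, so the layer transit time is t_i = b_i·n_i / q:
  layer 1 (clean gravel): t_1 = 9.52 × 0.20 / 0.04125 = 46.15 d
  layer 2 (silty sand): t_2 = 11.2 × 0.22 / 0.04125 = 59.73 d
Total t = Σ t_i = 105.9 days.

106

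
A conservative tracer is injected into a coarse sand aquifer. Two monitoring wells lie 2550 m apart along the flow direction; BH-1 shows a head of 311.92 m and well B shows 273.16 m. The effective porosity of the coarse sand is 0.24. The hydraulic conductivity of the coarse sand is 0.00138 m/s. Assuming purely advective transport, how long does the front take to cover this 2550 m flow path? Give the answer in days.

338

Convert K: 0.00138 m/s × 86400 = 119.2 m/day.
Hydraulic gradient i = (311.92 − 273.16) / 2550 = 38.76 / 2550 = 0.01520.
Darcy flux q = K · i = 119.2 × 0.01520 = 1.812 m/day.
Seepage velocity v = q / n_e = 1.812 / 0.24 = 7.551 m/day.
Travel time t = L / v = 2550 / 7.551 = 337.7 days.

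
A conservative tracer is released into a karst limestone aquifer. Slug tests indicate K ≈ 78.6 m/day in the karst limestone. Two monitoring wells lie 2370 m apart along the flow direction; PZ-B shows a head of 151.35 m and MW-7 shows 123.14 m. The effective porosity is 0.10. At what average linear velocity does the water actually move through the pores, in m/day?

Hydraulic gradient i = (151.35 − 123.14) / 2370 = 28.21 / 2370 = 0.01190.
Darcy flux q = K · i = 78.60 × 0.01190 = 0.9356 m/day.
Seepage velocity v = q / n_e = 0.9356 / 0.10 = 9.356 m/day.

9.36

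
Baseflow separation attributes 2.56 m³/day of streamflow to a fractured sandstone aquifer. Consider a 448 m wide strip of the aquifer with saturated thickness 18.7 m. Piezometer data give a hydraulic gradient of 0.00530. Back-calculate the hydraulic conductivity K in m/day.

0.0577

Cross-sectional area A = 448 × 18.7 = 8378 m².
Hydraulic gradient i = 0.00530.
From Q = K·A·i, K = Q / (A·i) = 2.56 / (8378 × 0.005300) = 0.05766 m/day.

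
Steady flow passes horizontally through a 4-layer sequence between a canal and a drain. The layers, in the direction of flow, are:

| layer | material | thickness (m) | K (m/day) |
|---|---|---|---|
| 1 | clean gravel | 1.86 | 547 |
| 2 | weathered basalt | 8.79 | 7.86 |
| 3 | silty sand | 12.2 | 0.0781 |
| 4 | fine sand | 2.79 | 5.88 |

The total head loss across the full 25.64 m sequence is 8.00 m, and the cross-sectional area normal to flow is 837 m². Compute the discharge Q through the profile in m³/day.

42.4

Flow is perpendicular to layering, so the layers act in series and the equivalent K is the thickness-weighted harmonic mean.
Total thickness L = 1.86 + 8.79 + 12.2 + 2.79 = 25.64 m.
Σ(b_i/K_i) = 1.86/547 + 8.79/7.86 + 12.2/0.0781 + 2.79/5.88 = 157.8 d.
K_eq = L / Σ(b_i/K_i) = 25.64 / 157.8 = 0.1625 m/day.
Q = K_eq · A · (Δh/L) = 0.1625 × 837 × (8.00/25.64) = 42.43 m³/day.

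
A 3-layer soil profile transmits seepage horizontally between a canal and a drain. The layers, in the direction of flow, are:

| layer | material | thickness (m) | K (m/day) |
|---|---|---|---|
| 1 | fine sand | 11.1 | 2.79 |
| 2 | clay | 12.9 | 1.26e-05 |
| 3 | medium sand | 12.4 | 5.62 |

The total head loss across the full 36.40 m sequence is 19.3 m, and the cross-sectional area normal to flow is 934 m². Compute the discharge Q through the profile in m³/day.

Flow is perpendicular to layering, so the layers act in series and the equivalent K is the thickness-weighted harmonic mean.
Total thickness L = 11.1 + 12.9 + 12.4 = 36.40 m.
Σ(b_i/K_i) = 11.1/2.79 + 12.9/1.26e-05 + 12.4/5.62 = 1.024e+06 d.
K_eq = L / Σ(b_i/K_i) = 36.40 / 1.024e+06 = 3.555e-05 m/day.
Q = K_eq · A · (Δh/L) = 3.555e-05 × 934 × (19.3/36.40) = 0.01761 m³/day.

0.0176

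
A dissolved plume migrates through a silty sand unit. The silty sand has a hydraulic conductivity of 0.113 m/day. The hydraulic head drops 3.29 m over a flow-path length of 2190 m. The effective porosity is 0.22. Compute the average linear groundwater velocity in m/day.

Hydraulic gradient i = Δh / L = 3.29 / 2190 = 0.001502.
Darcy flux q = K · i = 0.1130 × 0.001502 = 0.0001698 m/day.
Seepage velocity v = q / n_e = 0.0001698 / 0.22 = 0.0007716 m/day.

0.000772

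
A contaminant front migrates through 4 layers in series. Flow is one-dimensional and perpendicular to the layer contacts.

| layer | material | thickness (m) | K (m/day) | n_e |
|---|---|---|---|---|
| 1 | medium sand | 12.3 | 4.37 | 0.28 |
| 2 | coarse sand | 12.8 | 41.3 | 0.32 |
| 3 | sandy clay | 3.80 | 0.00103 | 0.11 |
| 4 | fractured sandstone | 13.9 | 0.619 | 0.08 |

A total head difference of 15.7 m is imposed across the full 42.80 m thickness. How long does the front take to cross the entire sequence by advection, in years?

With flow normal to the layers, continuity requires the same specific discharge q through every layer.
Σ(b_i/K_i) = 12.3/4.37 + 12.8/41.3 + 3.80/0.00103 + 13.9/0.619 = 3715 d.
q = Δh / Σ(b_i/K_i) = 15.7 / 3715 = 0.004226 m/day.
In each layer the seepage velocity is v_i = q/n_i, so the layer transit time is t_i = b_i·n_i / q:
  layer 1 (medium sand): t_1 = 12.3 × 0.28 / 0.004226 = 814.9 d
  layer 2 (coarse sand): t_2 = 12.8 × 0.32 / 0.004226 = 969.2 d
  layer 3 (sandy clay): t_3 = 3.80 × 0.11 / 0.004226 = 98.91 d
  layer 4 (fractured sandstone): t_4 = 13.9 × 0.08 / 0.004226 = 263.1 d
Total t = Σ t_i = 2146 days = 5.876 years.

5.88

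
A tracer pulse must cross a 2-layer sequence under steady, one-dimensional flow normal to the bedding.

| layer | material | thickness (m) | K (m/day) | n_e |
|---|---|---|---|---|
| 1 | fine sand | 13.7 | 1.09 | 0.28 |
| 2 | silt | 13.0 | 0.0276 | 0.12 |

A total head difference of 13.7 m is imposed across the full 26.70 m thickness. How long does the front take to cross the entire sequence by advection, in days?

190

With flow normal to the layers, continuity requires the same specific discharge q through every layer.
Σ(b_i/K_i) = 13.7/1.09 + 13.0/0.0276 = 483.6 d.
q = Δh / Σ(b_i/K_i) = 13.7 / 483.6 = 0.02833 m/day.
In each layer the seepage velocity is v_i = q/n_i, so the layer transit time is t_i = b_i·n_i / q:
  layer 1 (fine sand): t_1 = 13.7 × 0.28 / 0.02833 = 135.4 d
  layer 2 (silt): t_2 = 13.0 × 0.12 / 0.02833 = 55.06 d
Total t = Σ t_i = 190.5 days.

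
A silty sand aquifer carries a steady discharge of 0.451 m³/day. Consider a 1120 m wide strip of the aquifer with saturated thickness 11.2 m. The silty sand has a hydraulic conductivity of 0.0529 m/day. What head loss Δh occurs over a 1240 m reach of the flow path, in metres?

Cross-sectional area A = 1120 × 11.2 = 12544 m².
From Q = K·A·i, i = Q / (K·A) = 0.451 / (0.05290 × 12544) = 0.0006796.
Head loss Δh = i · L = 0.0006796 × 1240 = 0.8428 m.

0.843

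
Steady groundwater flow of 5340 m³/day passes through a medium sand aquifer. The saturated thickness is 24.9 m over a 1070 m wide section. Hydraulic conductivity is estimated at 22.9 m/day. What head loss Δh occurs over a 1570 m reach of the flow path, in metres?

13.7

Cross-sectional area A = 1070 × 24.9 = 26643 m².
From Q = K·A·i, i = Q / (K·A) = 5340 / (22.90 × 26643) = 0.008752.
Head loss Δh = i · L = 0.008752 × 1570 = 13.74 m.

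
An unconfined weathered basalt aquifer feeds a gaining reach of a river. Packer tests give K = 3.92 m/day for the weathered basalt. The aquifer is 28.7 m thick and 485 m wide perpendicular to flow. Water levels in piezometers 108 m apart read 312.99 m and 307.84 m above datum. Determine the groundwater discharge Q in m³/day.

2600

Cross-sectional area A = 485 × 28.7 = 13920 m².
Hydraulic gradient i = (312.99 − 307.84) / 108 = 5.15 / 108 = 0.04769.
Darcy's law: Q = K · A · i = 3.920 × 13920 × 0.04769 = 2602 m³/day.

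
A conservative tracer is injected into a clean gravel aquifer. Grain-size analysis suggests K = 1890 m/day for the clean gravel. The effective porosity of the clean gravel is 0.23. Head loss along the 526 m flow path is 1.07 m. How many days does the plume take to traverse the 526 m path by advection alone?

Hydraulic gradient i = Δh / L = 1.07 / 526 = 0.002034.
Darcy flux q = K · i = 1890 × 0.002034 = 3.845 m/day.
Seepage velocity v = q / n_e = 3.845 / 0.23 = 16.72 m/day.
Travel time t = L / v = 526 / 16.72 = 31.47 days.

31.5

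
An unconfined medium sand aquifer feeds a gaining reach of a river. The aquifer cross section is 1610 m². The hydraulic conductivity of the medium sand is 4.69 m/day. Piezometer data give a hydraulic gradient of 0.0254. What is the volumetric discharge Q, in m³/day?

Hydraulic gradient i = 0.0254.
Darcy's law: Q = K · A · i = 4.690 × 1610 × 0.02540 = 191.8 m³/day.

192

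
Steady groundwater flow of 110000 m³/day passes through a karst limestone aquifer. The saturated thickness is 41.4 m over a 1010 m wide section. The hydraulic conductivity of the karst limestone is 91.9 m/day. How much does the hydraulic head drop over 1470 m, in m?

42.1

Cross-sectional area A = 1010 × 41.4 = 41814 m².
From Q = K·A·i, i = Q / (K·A) = 110000 / (91.90 × 41814) = 0.02863.
Head loss Δh = i · L = 0.02863 × 1470 = 42.08 m.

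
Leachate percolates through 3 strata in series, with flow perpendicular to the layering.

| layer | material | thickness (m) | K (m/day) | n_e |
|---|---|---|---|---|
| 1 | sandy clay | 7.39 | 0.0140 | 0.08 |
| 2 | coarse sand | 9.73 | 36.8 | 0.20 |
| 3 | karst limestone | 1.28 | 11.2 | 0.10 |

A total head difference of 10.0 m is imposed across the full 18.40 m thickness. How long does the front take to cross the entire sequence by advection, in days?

With flow normal to the layers, continuity requires the same specific discharge q through every layer.
Σ(b_i/K_i) = 7.39/0.0140 + 9.73/36.8 + 1.28/11.2 = 528.2 d.
q = Δh / Σ(b_i/K_i) = 10.0 / 528.2 = 0.01893 m/day.
In each layer the seepage velocity is v_i = q/n_i, so the layer transit time is t_i = b_i·n_i / q:
  layer 1 (sandy clay): t_1 = 7.39 × 0.08 / 0.01893 = 31.23 d
  layer 2 (coarse sand): t_2 = 9.73 × 0.20 / 0.01893 = 102.8 d
  layer 3 (karst limestone): t_3 = 1.28 × 0.10 / 0.01893 = 6.761 d
Total t = Σ t_i = 140.8 days.

141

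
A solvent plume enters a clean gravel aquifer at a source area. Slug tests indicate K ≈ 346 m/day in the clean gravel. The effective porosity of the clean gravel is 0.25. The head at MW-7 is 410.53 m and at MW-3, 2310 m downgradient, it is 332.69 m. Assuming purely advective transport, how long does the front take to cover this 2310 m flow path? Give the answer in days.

49.5

Hydraulic gradient i = (410.53 − 332.69) / 2310 = 77.84 / 2310 = 0.03370.
Darcy flux q = K · i = 346.0 × 0.03370 = 11.66 m/day.
Seepage velocity v = q / n_e = 11.66 / 0.25 = 46.64 m/day.
Travel time t = L / v = 2310 / 46.64 = 49.53 days.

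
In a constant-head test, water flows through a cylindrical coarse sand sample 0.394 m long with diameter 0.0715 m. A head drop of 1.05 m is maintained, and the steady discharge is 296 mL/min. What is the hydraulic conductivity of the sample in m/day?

Cross-sectional area A = π·(d/2)² = π × (0.0715/2)² = 0.004015 m².
Convert discharge: 296 mL/min = 4.933e-06 m³/s.
Darcy's law rearranged: K = Q·L / (A·Δh) = 4.933e-06 × 0.394 / (0.004015 × 1.05) = 0.0004610 m/s = 39.83 m/day.

39.8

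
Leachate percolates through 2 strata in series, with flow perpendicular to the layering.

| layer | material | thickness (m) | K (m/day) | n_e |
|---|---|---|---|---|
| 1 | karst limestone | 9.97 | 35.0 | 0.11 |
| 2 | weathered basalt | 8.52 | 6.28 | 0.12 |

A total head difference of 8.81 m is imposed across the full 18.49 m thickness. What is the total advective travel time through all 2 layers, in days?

0.395

With flow normal to the layers, continuity requires the same specific discharge q through every layer.
Σ(b_i/K_i) = 9.97/35.0 + 8.52/6.28 = 1.642 d.
q = Δh / Σ(b_i/K_i) = 8.81 / 1.642 = 5.367 m/day.
In each layer the seepage velocity is v_i = q/n_i, so the layer transit time is t_i = b_i·n_i / q:
  layer 1 (karst limestone): t_1 = 9.97 × 0.11 / 5.367 = 0.2043 d
  layer 2 (weathered basalt): t_2 = 8.52 × 0.12 / 5.367 = 0.1905 d
Total t = Σ t_i = 0.3948 days.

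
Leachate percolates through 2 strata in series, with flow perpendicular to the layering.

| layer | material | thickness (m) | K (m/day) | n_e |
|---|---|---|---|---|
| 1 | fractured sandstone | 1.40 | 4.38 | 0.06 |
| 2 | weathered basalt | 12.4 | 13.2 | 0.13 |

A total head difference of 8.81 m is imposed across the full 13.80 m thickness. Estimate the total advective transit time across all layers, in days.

0.242

With flow normal to the layers, continuity requires the same specific discharge q through every layer.
Σ(b_i/K_i) = 1.40/4.38 + 12.4/13.2 = 1.259 d.
q = Δh / Σ(b_i/K_i) = 8.81 / 1.259 = 6.997 m/day.
In each layer the seepage velocity is v_i = q/n_i, so the layer transit time is t_i = b_i·n_i / q:
  layer 1 (fractured sandstone): t_1 = 1.40 × 0.06 / 6.997 = 0.01200 d
  layer 2 (weathered basalt): t_2 = 12.4 × 0.13 / 6.997 = 0.2304 d
Total t = Σ t_i = 0.2424 days.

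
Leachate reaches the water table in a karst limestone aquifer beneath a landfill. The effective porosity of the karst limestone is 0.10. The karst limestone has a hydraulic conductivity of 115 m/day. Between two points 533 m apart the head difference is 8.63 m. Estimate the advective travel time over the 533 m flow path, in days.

28.6

Hydraulic gradient i = Δh / L = 8.63 / 533 = 0.01619.
Darcy flux q = K · i = 115.0 × 0.01619 = 1.862 m/day.
Seepage velocity v = q / n_e = 1.862 / 0.10 = 18.62 m/day.
Travel time t = L / v = 533 / 18.62 = 28.63 days.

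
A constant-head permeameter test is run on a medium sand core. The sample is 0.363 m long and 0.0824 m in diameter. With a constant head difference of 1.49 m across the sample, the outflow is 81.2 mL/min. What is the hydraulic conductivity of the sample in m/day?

Cross-sectional area A = π·(d/2)² = π × (0.0824/2)² = 0.005333 m².
Convert discharge: 81.2 mL/min = 1.353e-06 m³/s.
Darcy's law rearranged: K = Q·L / (A·Δh) = 1.353e-06 × 0.363 / (0.005333 × 1.49) = 6.183e-05 m/s = 5.342 m/day.

5.34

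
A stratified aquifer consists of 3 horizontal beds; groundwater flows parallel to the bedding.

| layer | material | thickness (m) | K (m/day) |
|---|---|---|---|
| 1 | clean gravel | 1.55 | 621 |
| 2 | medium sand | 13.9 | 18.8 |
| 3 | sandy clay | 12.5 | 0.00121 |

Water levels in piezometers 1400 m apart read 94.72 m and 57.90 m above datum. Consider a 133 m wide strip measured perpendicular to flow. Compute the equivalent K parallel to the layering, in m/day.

43.8

Flow is parallel to layering, so each bed carries its own Darcy discharge and the transmissivities add.
Σ(K_i·b_i) = 621×1.55 + 18.8×13.9 + 0.00121×12.5 = 1224 m²/day.
Total thickness b = 27.95 m, so K_eq = Σ(K_i·b_i)/b = 43.79 m/day.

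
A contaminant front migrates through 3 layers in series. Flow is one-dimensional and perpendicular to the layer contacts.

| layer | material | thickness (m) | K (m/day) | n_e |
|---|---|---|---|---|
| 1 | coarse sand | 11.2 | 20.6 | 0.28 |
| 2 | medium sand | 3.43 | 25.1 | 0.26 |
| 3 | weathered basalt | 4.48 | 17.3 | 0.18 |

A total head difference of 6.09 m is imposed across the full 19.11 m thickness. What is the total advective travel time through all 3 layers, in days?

0.746

With flow normal to the layers, continuity requires the same specific discharge q through every layer.
Σ(b_i/K_i) = 11.2/20.6 + 3.43/25.1 + 4.48/17.3 = 0.9393 d.
q = Δh / Σ(b_i/K_i) = 6.09 / 0.9393 = 6.484 m/day.
In each layer the seepage velocity is v_i = q/n_i, so the layer transit time is t_i = b_i·n_i / q:
  layer 1 (coarse sand): t_1 = 11.2 × 0.28 / 6.484 = 0.4837 d
  layer 2 (medium sand): t_2 = 3.43 × 0.26 / 6.484 = 0.1375 d
  layer 3 (weathered basalt): t_3 = 4.48 × 0.18 / 6.484 = 0.1244 d
Total t = Σ t_i = 0.7456 days.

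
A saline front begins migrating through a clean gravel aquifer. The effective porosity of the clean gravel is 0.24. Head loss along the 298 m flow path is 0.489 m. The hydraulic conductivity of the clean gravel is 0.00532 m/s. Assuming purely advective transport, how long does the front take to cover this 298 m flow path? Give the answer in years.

Convert K: 0.00532 m/s × 86400 = 459.6 m/day.
Hydraulic gradient i = Δh / L = 0.489 / 298 = 0.001641.
Darcy flux q = K · i = 459.6 × 0.001641 = 0.7543 m/day.
Seepage velocity v = q / n_e = 0.7543 / 0.24 = 3.143 m/day.
Travel time t = L / v = 298 / 3.143 = 94.82 days = 0.2596 years.

0.260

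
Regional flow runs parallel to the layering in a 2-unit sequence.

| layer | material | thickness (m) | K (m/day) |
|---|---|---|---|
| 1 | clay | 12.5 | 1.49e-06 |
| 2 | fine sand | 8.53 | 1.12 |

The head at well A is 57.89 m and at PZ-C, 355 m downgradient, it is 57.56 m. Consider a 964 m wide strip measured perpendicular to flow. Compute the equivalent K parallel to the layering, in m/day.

0.454

Flow is parallel to layering, so each bed carries its own Darcy discharge and the transmissivities add.
Σ(K_i·b_i) = 1.49e-06×12.5 + 1.12×8.53 = 9.554 m²/day.
Total thickness b = 21.03 m, so K_eq = Σ(K_i·b_i)/b = 0.4543 m/day.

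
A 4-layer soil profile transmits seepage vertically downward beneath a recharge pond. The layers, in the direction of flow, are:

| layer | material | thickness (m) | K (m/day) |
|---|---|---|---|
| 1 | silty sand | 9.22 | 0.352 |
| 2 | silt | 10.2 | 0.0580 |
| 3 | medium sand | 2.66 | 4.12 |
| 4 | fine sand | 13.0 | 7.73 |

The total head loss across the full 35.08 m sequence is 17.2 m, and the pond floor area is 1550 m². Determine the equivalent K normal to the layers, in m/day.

Flow is perpendicular to layering, so the layers act in series and the equivalent K is the thickness-weighted harmonic mean.
Total thickness L = 9.22 + 10.2 + 2.66 + 13.0 = 35.08 m.
Σ(b_i/K_i) = 9.22/0.352 + 10.2/0.0580 + 2.66/4.12 + 13.0/7.73 = 204.4 d.
K_eq = L / Σ(b_i/K_i) = 35.08 / 204.4 = 0.1716 m/day.

0.172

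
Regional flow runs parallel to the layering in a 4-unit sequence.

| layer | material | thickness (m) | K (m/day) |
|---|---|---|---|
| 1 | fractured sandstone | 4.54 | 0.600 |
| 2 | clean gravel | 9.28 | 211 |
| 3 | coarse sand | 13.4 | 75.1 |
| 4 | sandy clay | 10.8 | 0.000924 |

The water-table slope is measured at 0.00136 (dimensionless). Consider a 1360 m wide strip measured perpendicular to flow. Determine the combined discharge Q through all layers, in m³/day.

Flow is parallel to layering, so each bed carries its own Darcy discharge and the transmissivities add.
Σ(K_i·b_i) = 0.600×4.54 + 211×9.28 + 75.1×13.4 + 0.000924×10.8 = 2967 m²/day.
Hydraulic gradient i = 0.00136.
Q = Σ(K_i·b_i) · W · i = 2967 × 1360 × 0.001360 = 5488 m³/day.

5490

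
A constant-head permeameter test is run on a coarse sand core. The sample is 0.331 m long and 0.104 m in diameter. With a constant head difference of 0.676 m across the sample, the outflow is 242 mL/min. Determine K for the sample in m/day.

20.1

Cross-sectional area A = π·(d/2)² = π × (0.104/2)² = 0.008495 m².
Convert discharge: 242 mL/min = 4.033e-06 m³/s.
Darcy's law rearranged: K = Q·L / (A·Δh) = 4.033e-06 × 0.331 / (0.008495 × 0.676) = 0.0002325 m/s = 20.09 m/day.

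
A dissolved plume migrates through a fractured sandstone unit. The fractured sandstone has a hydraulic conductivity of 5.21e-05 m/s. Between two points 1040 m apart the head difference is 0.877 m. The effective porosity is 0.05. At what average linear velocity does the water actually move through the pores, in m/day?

Convert K: 5.21e-05 m/s × 86400 = 4.501 m/day.
Hydraulic gradient i = Δh / L = 0.877 / 1040 = 0.0008433.
Darcy flux q = K · i = 4.501 × 0.0008433 = 0.003796 m/day.
Seepage velocity v = q / n_e = 0.003796 / 0.05 = 0.07592 m/day.

0.0759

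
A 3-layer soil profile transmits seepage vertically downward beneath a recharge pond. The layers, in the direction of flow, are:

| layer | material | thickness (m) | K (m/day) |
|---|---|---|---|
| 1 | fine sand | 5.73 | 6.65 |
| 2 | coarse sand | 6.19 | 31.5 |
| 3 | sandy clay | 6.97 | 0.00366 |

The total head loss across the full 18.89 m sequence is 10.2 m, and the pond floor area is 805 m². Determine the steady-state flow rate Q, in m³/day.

4.31

Flow is perpendicular to layering, so the layers act in series and the equivalent K is the thickness-weighted harmonic mean.
Total thickness L = 5.73 + 6.19 + 6.97 = 18.89 m.
Σ(b_i/K_i) = 5.73/6.65 + 6.19/31.5 + 6.97/0.00366 = 1905 d.
K_eq = L / Σ(b_i/K_i) = 18.89 / 1905 = 0.009914 m/day.
Q = K_eq · A · (Δh/L) = 0.009914 × 805 × (10.2/18.89) = 4.309 m³/day.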